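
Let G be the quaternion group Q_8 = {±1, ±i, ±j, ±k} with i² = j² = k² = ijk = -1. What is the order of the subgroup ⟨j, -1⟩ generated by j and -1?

4

|⟨j⟩| = 4 and |⟨-1⟩| = 2, so |H| is a multiple of lcm(4, 2) = 4 and divides |G| = 8.
Closing under the operation: H = {1, -1, j, -j}, so |H| = 4.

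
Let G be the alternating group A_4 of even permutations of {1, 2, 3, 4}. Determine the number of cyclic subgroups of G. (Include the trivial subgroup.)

8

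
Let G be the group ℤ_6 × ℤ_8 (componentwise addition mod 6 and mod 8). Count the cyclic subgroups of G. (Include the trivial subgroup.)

16

Each element a generates a cyclic subgroup ⟨a⟩; distinct elements may generate the same one (a cyclic group of order d has φ(d) generators).
Cyclic subgroups by order — order 1: 1; order 2: 3; order 3: 1; order 4: 2; order 6: 3; order 8: 2; order 12: 2; order 24: 2.
Total: 16.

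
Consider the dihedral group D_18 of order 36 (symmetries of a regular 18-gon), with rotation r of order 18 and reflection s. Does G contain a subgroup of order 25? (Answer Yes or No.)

No

25 does not divide |G| = 36, so by Lagrange no subgroup of order 25 exists.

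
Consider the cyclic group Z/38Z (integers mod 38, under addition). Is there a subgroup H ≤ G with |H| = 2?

Yes

2 | 38. A subgroup of order 2 is {0, 19}.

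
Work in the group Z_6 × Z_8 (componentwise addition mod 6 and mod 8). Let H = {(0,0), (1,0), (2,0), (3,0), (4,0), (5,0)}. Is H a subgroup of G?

Yes

|H| = 6 divides |G| = 48, consistent with Lagrange.
H contains the identity, every element's inverse is in H, and H is closed under +: it is a subgroup.
In fact H = ⟨(5,0)⟩.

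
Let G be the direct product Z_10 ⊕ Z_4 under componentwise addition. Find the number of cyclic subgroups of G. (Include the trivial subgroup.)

Each element a generates a cyclic subgroup ⟨a⟩; distinct elements may generate the same one (a cyclic group of order d has φ(d) generators).
Cyclic subgroups by order — order 1: 1; order 2: 3; order 4: 2; order 5: 1; order 10: 3; order 20: 2.
Total: 12.

12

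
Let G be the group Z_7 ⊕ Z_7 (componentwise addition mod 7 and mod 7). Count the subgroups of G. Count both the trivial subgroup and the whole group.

|G| = 49, so by Lagrange every subgroup order divides 49. Divisors: 1, 7, 49.
Subgroups by order — order 1: 1; order 7: 8; order 49: 1.
Total: 1 + 8 + 1 = 10.

10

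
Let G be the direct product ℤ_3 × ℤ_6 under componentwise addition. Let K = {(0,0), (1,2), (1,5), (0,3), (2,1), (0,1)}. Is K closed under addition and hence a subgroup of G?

No

(0,1) ∈ K but its inverse (0,5) ∉ K, so K is not a subgroup.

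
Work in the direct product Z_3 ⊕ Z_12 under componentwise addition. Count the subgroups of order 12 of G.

|G| = 36 and 12 | 36, so subgroups of order 12 are possible by Lagrange.
The subgroups of order 12 are: {(0,0), (0,1), (0,2), (0,3), (0,4), (0,5), (0,6), (0,7), (0,8), (0,9), (0,10), (0,11)}; {(0,0), (0,3), (0,6), (0,9), (1,0), (1,3), (1,6), (1,9), (2,0), (2,3), (2,6), (2,9)}; {(0,0), (0,3), (0,6), (0,9), (1,1), (1,4), (1,7), (1,10), (2,2), (2,5), (2,8), (2,11)}; {(0,0), (0,3), (0,6), (0,9), (1,2), (1,5), (1,8), (1,11), (2,1), (2,4), (2,7), (2,10)}.
So G has 4 subgroups of order 12.

4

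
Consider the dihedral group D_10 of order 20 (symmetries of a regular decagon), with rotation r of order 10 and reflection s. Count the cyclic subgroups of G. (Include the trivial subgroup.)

14

A cyclic subgroup of order d is generated by each of its φ(d) elements of order d, so the cyclic subgroups of order d number (#elements of order d)/φ(d).
Cyclic subgroups by order — order 1: 1; order 2: 11; order 5: 1; order 10: 1.
Total: 14.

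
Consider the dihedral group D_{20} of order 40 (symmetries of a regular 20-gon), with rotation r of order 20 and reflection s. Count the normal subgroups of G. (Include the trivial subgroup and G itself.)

9

G has 48 subgroups. Checking conjugation-invariance by order — order 1: 1/1 normal; order 2: 1/21 normal; order 4: 1/11 normal; order 5: 1/1 normal; order 8: 0/5 normal; order 10: 1/5 normal; order 20: 3/3 normal; order 40: 1/1 normal.
Total normal subgroups: 9.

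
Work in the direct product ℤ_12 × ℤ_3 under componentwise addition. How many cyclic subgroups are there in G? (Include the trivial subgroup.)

15

A cyclic subgroup of order d is generated by each of its φ(d) elements of order d, so the cyclic subgroups of order d number (#elements of order d)/φ(d).
Cyclic subgroups by order — order 1: 1; order 2: 1; order 3: 4; order 4: 1; order 6: 4; order 12: 4.
Total: 15.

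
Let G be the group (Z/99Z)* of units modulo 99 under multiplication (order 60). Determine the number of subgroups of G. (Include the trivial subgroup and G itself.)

20

|G| = 60, so by Lagrange every subgroup order divides 60. Divisors: 1, 2, 3, 4, 5, 6, 10, 12, 15, 20, 30, 60.
Subgroups by order — order 1: 1; order 2: 3; order 3: 1; order 4: 1; order 5: 1; order 6: 3; order 10: 3; order 12: 1; order 15: 1; order 20: 1; order 30: 3; order 60: 1.
Total: 1 + 3 + 1 + 1 + 1 + 3 + 3 + 1 + 1 + 1 + 3 + 1 = 20.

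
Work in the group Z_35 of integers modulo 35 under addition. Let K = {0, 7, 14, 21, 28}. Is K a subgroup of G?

Yes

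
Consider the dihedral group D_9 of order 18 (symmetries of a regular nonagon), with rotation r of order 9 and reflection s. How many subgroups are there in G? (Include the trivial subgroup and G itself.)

|G| = 18, so by Lagrange every subgroup order divides 18. Divisors: 1, 2, 3, 6, 9, 18.
Subgroups by order — order 1: 1; order 2: 9; order 3: 1; order 6: 3; order 9: 1; order 18: 1.
Total: 1 + 9 + 1 + 3 + 1 + 1 = 16.

16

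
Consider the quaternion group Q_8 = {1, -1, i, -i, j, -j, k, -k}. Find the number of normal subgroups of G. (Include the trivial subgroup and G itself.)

6

G has 6 subgroups. Checking conjugation-invariance by order — order 1: 1/1 normal; order 2: 1/1 normal; order 4: 3/3 normal; order 8: 1/1 normal.
Total normal subgroups: 6.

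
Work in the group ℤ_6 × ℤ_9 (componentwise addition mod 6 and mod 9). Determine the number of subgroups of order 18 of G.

|G| = 54 and 18 | 54, so subgroups of order 18 are possible by Lagrange.
The subgroups of order 18 are: {(0,0), (0,1), (0,2), (0,3), (0,4), (0,5), (0,6), (0,7), (0,8), (3,0), (3,1), (3,2), (3,3), (3,4), (3,5), (3,6), (3,7), (3,8)}; {(0,0), (0,3), (0,6), (1,0), (1,3), (1,6), (2,0), (2,3), (2,6), (3,0), (3,3), (3,6), (4,0), (4,3), (4,6), (5,0), (5,3), (5,6)}; {(0,0), (0,3), (0,6), (1,1), (1,4), (1,7), (2,2), (2,5), (2,8), (3,0), (3,3), (3,6), (4,1), (4,4), (4,7), (5,2), (5,5), (5,8)}; {(0,0), (0,3), (0,6), (1,2), (1,5), (1,8), (2,1), (2,4), (2,7), (3,0), (3,3), (3,6), (4,2), (4,5), (4,8), (5,1), (5,4), (5,7)}.
So G has 4 subgroups of order 18.

4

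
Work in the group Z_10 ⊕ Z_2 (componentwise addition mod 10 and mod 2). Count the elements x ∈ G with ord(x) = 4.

0

An element (a,b) has order lcm(ord(a), ord(b)); count pairs with lcm equal to 4.
Enumerating gives 0 such elements.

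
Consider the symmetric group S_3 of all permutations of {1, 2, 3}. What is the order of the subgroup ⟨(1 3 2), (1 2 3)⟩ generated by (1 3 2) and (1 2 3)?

3

|⟨(1 3 2)⟩| = 3 and |⟨(1 2 3)⟩| = 3, so |H| is a multiple of lcm(3, 3) = 3 and divides |G| = 6.
Closing under the operation: H = {e, (1 2 3), (1 3 2)}, so |H| = 3.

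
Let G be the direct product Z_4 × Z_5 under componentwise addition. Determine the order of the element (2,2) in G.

The order of (2,2) in Z_4 × Z_5 is lcm(ord(2) in Z_4, ord(2) in Z_5).
ord(2) = 2 and ord(2) = 5, so |⟨(2,2)⟩| = lcm(2, 5) = 10.

10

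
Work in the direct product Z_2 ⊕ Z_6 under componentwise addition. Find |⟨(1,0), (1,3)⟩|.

|⟨(1,0)⟩| = 2 and |⟨(1,3)⟩| = 2, so |H| is a multiple of lcm(2, 2) = 2 and divides |G| = 12.
Closing under the operation: H = {(0,0), (0,3), (1,0), (1,3)}, so |H| = 4.

4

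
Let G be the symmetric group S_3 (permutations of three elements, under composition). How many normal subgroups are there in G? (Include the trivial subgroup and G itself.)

3

G has 6 subgroups. Checking conjugation-invariance by order — order 1: 1/1 normal; order 2: 0/3 normal; order 3: 1/1 normal; order 6: 1/1 normal.
Total normal subgroups: 3.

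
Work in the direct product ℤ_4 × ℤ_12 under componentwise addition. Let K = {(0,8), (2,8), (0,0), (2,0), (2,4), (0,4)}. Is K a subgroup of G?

Yes

|K| = 6 divides |G| = 48, consistent with Lagrange.
K contains the identity, every element's inverse is in K, and K is closed under +: it is a subgroup.
In fact K = ⟨(2,4)⟩.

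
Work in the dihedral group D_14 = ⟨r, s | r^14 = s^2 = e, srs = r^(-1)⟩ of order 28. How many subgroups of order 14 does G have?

|G| = 28 and 14 | 28, so subgroups of order 14 are possible by Lagrange.
The subgroups of order 14 are: {e, r, r^2, r^3, r^4, r^5, r^6, r^7, r^8, r^9, r^10, r^11, r^12, r^13}; {e, r^2, r^4, r^6, r^8, r^10, r^12, s, r^2s, r^4s, r^6s, r^8s, r^10s, r^12s}; {e, r^2, r^4, r^6, r^8, r^10, r^12, rs, r^3s, r^5s, r^7s, r^9s, r^11s, r^13s}.
So G has 3 subgroups of order 14.

3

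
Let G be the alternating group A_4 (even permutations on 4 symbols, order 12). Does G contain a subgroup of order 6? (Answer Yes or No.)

No

6 | 12, so Lagrange does not rule it out; but checking all subgroups of G, none has order 6.
(A_4 is the standard example that the converse of Lagrange fails.)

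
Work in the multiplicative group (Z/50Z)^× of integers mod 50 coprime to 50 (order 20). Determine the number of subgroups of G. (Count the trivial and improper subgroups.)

6

|G| = 20, so by Lagrange every subgroup order divides 20. Divisors: 1, 2, 4, 5, 10, 20.
Subgroups by order — order 1: 1; order 2: 1; order 4: 1; order 5: 1; order 10: 1; order 20: 1.
Total: 1 + 1 + 1 + 1 + 1 + 1 = 6.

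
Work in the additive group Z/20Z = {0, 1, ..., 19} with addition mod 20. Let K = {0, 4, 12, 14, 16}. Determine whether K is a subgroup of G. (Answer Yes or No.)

No

12 ∈ K but its inverse 8 ∉ K, so K is not a subgroup.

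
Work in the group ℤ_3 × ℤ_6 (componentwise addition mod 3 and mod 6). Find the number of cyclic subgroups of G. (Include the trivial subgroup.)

Group the elements of G by the cyclic subgroup they generate; each cyclic subgroup of order d accounts for φ(d) elements.
Cyclic subgroups by order — order 1: 1; order 2: 1; order 3: 4; order 6: 4.
Total: 10.

10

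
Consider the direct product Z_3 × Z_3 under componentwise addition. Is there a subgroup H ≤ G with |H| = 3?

Yes

3 | 9. A subgroup of order 3 is {(0,0), (0,1), (0,2)}.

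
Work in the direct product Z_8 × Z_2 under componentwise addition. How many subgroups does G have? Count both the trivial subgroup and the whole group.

11

|G| = 16, so by Lagrange every subgroup order divides 16. Divisors: 1, 2, 4, 8, 16.
Subgroups by order — order 1: 1; order 2: 3; order 4: 3; order 8: 3; order 16: 1.
Total: 1 + 3 + 3 + 3 + 1 = 11.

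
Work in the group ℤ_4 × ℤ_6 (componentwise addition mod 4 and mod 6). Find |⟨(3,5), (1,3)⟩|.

12

|⟨(3,5)⟩| = 12 and |⟨(1,3)⟩| = 4, so |H| is a multiple of lcm(12, 4) = 12 and divides |G| = 24.
Closing under the operation: H = {(0,0), (0,2), (0,4), (1,1), (1,3), (1,5), (2,0), (2,2), (2,4), (3,1), (3,3), (3,5)}, so |H| = 12.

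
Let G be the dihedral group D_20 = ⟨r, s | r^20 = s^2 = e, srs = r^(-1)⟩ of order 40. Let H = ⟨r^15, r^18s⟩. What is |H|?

8

|⟨r^15⟩| = 4 and |⟨r^18s⟩| = 2, so |H| is a multiple of lcm(4, 2) = 4 and divides |G| = 40.
Closing under the operation: H = {e, r^5, r^10, r^15, r^3s, r^8s, r^13s, r^18s}, so |H| = 8.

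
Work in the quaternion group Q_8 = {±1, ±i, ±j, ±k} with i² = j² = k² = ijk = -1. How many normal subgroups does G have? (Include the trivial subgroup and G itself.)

G has 6 subgroups. Checking conjugation-invariance by order — order 1: 1/1 normal; order 2: 1/1 normal; order 4: 3/3 normal; order 8: 1/1 normal.
Total normal subgroups: 6.

6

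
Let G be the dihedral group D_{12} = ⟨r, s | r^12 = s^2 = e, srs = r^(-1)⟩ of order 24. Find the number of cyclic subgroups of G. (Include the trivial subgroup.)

Group the elements of G by the cyclic subgroup they generate; each cyclic subgroup of order d accounts for φ(d) elements.
Cyclic subgroups by order — order 1: 1; order 2: 13; order 3: 1; order 4: 1; order 6: 1; order 12: 1.
Total: 18.

18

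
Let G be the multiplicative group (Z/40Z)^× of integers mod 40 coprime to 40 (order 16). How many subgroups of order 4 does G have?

11

|G| = 16 and 4 | 16, so subgroups of order 4 are possible by Lagrange.
The subgroups of order 4 are: {1, 9, 11, 19}; {1, 11, 21, 31}; {1, 11, 29, 39}; {1, 9, 13, 37}; … (11 in all).
So G has 11 subgroups of order 4.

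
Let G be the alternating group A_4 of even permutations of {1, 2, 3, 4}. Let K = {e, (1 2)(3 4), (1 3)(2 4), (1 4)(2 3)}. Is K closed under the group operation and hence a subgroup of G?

Yes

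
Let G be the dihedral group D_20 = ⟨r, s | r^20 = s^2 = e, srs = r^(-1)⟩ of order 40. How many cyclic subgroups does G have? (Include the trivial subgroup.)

Each element a generates a cyclic subgroup ⟨a⟩; distinct elements may generate the same one (a cyclic group of order d has φ(d) generators).
Cyclic subgroups by order — order 1: 1; order 2: 21; order 4: 1; order 5: 1; order 10: 1; order 20: 1.
Total: 26.

26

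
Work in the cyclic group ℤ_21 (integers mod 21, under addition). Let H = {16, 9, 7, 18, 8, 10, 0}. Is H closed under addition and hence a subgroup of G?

16 ∈ H but its inverse 5 ∉ H, so H is not a subgroup.

No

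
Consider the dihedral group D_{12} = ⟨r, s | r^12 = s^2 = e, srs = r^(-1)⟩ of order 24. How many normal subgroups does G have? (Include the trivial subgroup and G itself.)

G has 34 subgroups. Checking conjugation-invariance by order — order 1: 1/1 normal; order 2: 1/13 normal; order 3: 1/1 normal; order 4: 1/7 normal; order 6: 1/5 normal; order 8: 0/3 normal; order 12: 3/3 normal; order 24: 1/1 normal.
Total normal subgroups: 9.

9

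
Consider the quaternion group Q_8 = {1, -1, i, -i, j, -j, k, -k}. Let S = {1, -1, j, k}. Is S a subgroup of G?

No

k ∈ S but its inverse -k ∉ S, so S is not a subgroup.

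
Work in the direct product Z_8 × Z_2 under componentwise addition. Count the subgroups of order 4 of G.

|G| = 16 and 4 | 16, so subgroups of order 4 are possible by Lagrange.
The subgroups of order 4 are: {(0,0), (0,1), (4,0), (4,1)}; {(0,0), (2,0), (4,0), (6,0)}; {(0,0), (2,1), (4,0), (6,1)}.
So G has 3 subgroups of order 4.

3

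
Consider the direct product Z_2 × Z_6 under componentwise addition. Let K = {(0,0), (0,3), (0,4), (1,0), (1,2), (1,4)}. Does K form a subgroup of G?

No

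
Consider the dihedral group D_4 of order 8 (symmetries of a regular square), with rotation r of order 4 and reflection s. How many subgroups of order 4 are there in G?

3

|G| = 8 and 4 | 8, so subgroups of order 4 are possible by Lagrange.
The subgroups of order 4 are: {e, r, r^2, r^3}; {e, r^2, s, r^2s}; {e, r^2, rs, r^3s}.
So G has 3 subgroups of order 4.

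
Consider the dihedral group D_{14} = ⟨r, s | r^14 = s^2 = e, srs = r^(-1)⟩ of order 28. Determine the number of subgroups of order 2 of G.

15

|G| = 28 and 2 | 28, so subgroups of order 2 are possible by Lagrange.
The subgroups of order 2 are: {e, r^10s}; {e, r^11s}; {e, r^12s}; {e, r^13s}; … (15 in all).
So G has 15 subgroups of order 2.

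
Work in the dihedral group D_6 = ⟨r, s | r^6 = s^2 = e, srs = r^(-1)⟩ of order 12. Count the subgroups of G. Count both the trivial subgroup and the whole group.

|G| = 12, so by Lagrange every subgroup order divides 12. Divisors: 1, 2, 3, 4, 6, 12.
Subgroups by order — order 1: 1; order 2: 7; order 3: 1; order 4: 3; order 6: 3; order 12: 1.
Total: 1 + 7 + 1 + 3 + 3 + 1 = 16.

16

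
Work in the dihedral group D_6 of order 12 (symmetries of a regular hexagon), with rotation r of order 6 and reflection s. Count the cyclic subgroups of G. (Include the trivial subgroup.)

Group the elements of G by the cyclic subgroup they generate; each cyclic subgroup of order d accounts for φ(d) elements.
Cyclic subgroups by order — order 1: 1; order 2: 7; order 3: 1; order 6: 1.
Total: 10.

10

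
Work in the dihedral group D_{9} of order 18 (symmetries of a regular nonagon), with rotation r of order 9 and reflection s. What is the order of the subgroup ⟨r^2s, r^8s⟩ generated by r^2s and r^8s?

6

|⟨r^2s⟩| = 2 and |⟨r^8s⟩| = 2, so |H| is a multiple of lcm(2, 2) = 2 and divides |G| = 18.
Closing under the operation: H = {e, r^3, r^6, r^2s, r^5s, r^8s}, so |H| = 6.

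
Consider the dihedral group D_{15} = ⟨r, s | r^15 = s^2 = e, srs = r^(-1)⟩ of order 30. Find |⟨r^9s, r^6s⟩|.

10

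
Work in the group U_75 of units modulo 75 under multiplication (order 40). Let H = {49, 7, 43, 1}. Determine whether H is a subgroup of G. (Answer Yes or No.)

Yes

|H| = 4 divides |G| = 40, consistent with Lagrange.
H contains the identity, every element's inverse is in H, and H is closed under ·: it is a subgroup.
In fact H = ⟨43⟩.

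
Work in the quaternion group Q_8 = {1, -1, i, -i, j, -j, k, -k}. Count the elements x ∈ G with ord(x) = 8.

0

No element of G has order 8 (even though 8 | 8).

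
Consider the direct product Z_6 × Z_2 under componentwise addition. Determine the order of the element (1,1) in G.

6

The order of (1,1) in Z_6 × Z_2 is lcm(ord(1) in Z_6, ord(1) in Z_2).
ord(1) = 6 and ord(1) = 2, so |⟨(1,1)⟩| = lcm(6, 2) = 6.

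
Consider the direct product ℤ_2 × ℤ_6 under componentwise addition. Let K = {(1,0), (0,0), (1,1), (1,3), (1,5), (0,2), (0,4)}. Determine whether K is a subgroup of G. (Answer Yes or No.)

|K| = 7 does not divide |G| = 12, so by Lagrange K is not a subgroup.

No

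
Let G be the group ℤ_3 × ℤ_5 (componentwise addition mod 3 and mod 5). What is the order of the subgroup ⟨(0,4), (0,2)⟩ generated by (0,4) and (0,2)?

|⟨(0,4)⟩| = 5 and |⟨(0,2)⟩| = 5, so |H| is a multiple of lcm(5, 5) = 5 and divides |G| = 15.
Closing under the operation: H = {(0,0), (0,1), (0,2), (0,3), (0,4)}, so |H| = 5.

5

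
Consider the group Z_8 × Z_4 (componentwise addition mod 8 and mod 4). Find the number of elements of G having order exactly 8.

An element (a,b) has order lcm(ord(a), ord(b)); count pairs with lcm equal to 8.
Enumerating gives 16 such elements.

16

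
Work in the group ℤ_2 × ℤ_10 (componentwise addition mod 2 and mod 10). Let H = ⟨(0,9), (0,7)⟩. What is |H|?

|⟨(0,9)⟩| = 10 and |⟨(0,7)⟩| = 10, so |H| is a multiple of lcm(10, 10) = 10 and divides |G| = 20.
Closing under the operation: H = {(0,0), (0,1), (0,2), (0,3), (0,4), (0,5), (0,6), (0,7), (0,8), (0,9)}, so |H| = 10.

10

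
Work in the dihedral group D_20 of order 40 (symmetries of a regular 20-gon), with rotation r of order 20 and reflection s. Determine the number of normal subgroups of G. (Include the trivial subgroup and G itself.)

9

G has 48 subgroups. Checking conjugation-invariance by order — order 1: 1/1 normal; order 2: 1/21 normal; order 4: 1/11 normal; order 5: 1/1 normal; order 8: 0/5 normal; order 10: 1/5 normal; order 20: 3/3 normal; order 40: 1/1 normal.
Total normal subgroups: 9.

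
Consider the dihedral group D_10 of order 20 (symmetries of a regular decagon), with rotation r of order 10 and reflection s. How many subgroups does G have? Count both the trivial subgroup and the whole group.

|G| = 20, so by Lagrange every subgroup order divides 20. Divisors: 1, 2, 4, 5, 10, 20.
Subgroups by order — order 1: 1; order 2: 11; order 4: 5; order 5: 1; order 10: 3; order 20: 1.
Total: 1 + 11 + 5 + 1 + 3 + 1 = 22.

22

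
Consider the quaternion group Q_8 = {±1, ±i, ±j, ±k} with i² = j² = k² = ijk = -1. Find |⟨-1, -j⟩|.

4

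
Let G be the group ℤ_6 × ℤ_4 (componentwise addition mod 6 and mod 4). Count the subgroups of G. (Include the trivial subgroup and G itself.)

16

|G| = 24, so by Lagrange every subgroup order divides 24. Divisors: 1, 2, 3, 4, 6, 8, 12, 24.
Subgroups by order — order 1: 1; order 2: 3; order 3: 1; order 4: 3; order 6: 3; order 8: 1; order 12: 3; order 24: 1.
Total: 1 + 3 + 1 + 3 + 3 + 1 + 3 + 1 = 16.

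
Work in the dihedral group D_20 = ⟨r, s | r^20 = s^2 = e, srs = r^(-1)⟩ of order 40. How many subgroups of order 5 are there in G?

1

|G| = 40 and 5 | 40, so subgroups of order 5 are possible by Lagrange.
The subgroups of order 5 are: {e, r^4, r^8, r^12, r^16}.
So G has 1 subgroup of order 5.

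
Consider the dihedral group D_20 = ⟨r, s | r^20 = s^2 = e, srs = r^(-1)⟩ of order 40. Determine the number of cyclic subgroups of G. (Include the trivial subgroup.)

26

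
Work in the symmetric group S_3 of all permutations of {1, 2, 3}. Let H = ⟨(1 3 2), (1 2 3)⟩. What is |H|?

|⟨(1 3 2)⟩| = 3 and |⟨(1 2 3)⟩| = 3, so |H| is a multiple of lcm(3, 3) = 3 and divides |G| = 6.
Closing under the operation: H = {e, (1 2 3), (1 3 2)}, so |H| = 3.

3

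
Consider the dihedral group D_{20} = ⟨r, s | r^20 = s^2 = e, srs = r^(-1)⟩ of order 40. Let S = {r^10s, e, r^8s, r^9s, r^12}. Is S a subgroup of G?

r^12 ∈ S but its inverse r^8 ∉ S, so S is not a subgroup.

No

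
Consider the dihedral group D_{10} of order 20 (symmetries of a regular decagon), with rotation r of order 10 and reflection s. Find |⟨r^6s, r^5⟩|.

4

|⟨r^6s⟩| = 2 and |⟨r^5⟩| = 2, so |H| is a multiple of lcm(2, 2) = 2 and divides |G| = 20.
Closing under the operation: H = {e, r^5, rs, r^6s}, so |H| = 4.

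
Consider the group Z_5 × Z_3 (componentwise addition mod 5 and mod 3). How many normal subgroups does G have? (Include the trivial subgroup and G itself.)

G is abelian, so every subgroup is normal.
G has 4 subgroups in total, hence 4 normal subgroups.

4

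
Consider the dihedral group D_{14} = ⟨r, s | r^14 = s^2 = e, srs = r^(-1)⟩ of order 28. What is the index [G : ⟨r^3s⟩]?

|⟨r^3s⟩| = 2 and |G| = 28.
By Lagrange, [G : H] = |G|/|H| = 28/2 = 14.

14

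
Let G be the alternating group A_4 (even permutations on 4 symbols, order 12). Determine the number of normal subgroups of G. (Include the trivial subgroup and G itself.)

3

G has 10 subgroups. Checking conjugation-invariance by order — order 1: 1/1 normal; order 2: 0/3 normal; order 3: 0/4 normal; order 4: 1/1 normal; order 12: 1/1 normal.
Total normal subgroups: 3.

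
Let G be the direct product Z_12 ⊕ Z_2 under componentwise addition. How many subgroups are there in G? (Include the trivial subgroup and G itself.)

16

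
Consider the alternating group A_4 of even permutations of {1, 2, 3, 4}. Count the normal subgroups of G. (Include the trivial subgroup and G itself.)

3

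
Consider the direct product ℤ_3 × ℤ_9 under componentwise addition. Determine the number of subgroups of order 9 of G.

4

|G| = 27 and 9 | 27, so subgroups of order 9 are possible by Lagrange.
The subgroups of order 9 are: {(0,0), (0,1), (0,2), (0,3), (0,4), (0,5), (0,6), (0,7), (0,8)}; {(0,0), (0,3), (0,6), (1,0), (1,3), (1,6), (2,0), (2,3), (2,6)}; {(0,0), (0,3), (0,6), (1,1), (1,4), (1,7), (2,2), (2,5), (2,8)}; {(0,0), (0,3), (0,6), (1,2), (1,5), (1,8), (2,1), (2,4), (2,7)}.
So G has 4 subgroups of order 9.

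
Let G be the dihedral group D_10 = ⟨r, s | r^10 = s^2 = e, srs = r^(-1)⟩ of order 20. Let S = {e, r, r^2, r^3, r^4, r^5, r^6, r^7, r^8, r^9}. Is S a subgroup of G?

Yes

|S| = 10 divides |G| = 20, consistent with Lagrange.
S contains the identity, every element's inverse is in S, and S is closed under ·: it is a subgroup.
In fact S = ⟨r^9⟩.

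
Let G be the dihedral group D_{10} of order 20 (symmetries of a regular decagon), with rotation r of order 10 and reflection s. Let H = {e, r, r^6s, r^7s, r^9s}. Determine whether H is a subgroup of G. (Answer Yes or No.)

No

r ∈ H but its inverse r^9 ∉ H, so H is not a subgroup.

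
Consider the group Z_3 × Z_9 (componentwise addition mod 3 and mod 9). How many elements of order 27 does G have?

0

An element (a,b) has order lcm(ord(a), ord(b)); count pairs with lcm equal to 27.
Enumerating gives 0 such elements.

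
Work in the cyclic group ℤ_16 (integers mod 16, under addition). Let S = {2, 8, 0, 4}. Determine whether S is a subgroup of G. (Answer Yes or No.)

No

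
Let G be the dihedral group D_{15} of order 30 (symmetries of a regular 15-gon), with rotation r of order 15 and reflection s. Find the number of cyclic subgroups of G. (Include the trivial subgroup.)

19

A cyclic subgroup of order d is generated by each of its φ(d) elements of order d, so the cyclic subgroups of order d number (#elements of order d)/φ(d).
Cyclic subgroups by order — order 1: 1; order 2: 15; order 3: 1; order 5: 1; order 15: 1.
Total: 19.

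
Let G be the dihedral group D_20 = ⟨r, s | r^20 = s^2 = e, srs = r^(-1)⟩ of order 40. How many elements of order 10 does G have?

4

The elements of order 10 are: r^2, r^6, r^14, r^18.
That's 4.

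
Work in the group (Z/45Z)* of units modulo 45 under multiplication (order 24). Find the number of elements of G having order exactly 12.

8

The elements of order 12 are: 2, 7, 13, 22, 23, 32, 38, 43.
That's 8.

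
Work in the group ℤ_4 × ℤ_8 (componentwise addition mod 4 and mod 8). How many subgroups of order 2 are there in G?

3

|G| = 32 and 2 | 32, so subgroups of order 2 are possible by Lagrange.
The subgroups of order 2 are: {(0,0), (0,4)}; {(0,0), (2,0)}; {(0,0), (2,4)}.
So G has 3 subgroups of order 2.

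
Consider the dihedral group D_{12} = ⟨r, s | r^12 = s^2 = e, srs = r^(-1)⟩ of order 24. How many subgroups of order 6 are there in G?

|G| = 24 and 6 | 24, so subgroups of order 6 are possible by Lagrange.
The subgroups of order 6 are: {e, r^2, r^4, r^6, r^8, r^10}; {e, r^4, r^8, r^2s, r^6s, r^10s}; {e, r^4, r^8, r^3s, r^7s, r^11s}; {e, r^4, r^8, s, r^4s, r^8s}; … (5 in all).
So G has 5 subgroups of order 6.

5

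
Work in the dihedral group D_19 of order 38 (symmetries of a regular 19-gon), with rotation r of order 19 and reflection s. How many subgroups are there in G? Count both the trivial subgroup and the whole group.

22

|G| = 38, so by Lagrange every subgroup order divides 38. Divisors: 1, 2, 19, 38.
Subgroups by order — order 1: 1; order 2: 19; order 19: 1; order 38: 1.
Total: 1 + 19 + 1 + 1 = 22.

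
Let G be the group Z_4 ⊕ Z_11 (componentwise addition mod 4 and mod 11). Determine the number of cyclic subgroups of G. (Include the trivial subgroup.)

6

Group the elements of G by the cyclic subgroup they generate; each cyclic subgroup of order d accounts for φ(d) elements.
Cyclic subgroups by order — order 1: 1; order 2: 1; order 4: 1; order 11: 1; order 22: 1; order 44: 1.
Total: 6.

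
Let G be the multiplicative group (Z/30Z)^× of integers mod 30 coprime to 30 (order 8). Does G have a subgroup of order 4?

4 | 8. A subgroup of order 4 is {1, 11, 19, 29}.

Yes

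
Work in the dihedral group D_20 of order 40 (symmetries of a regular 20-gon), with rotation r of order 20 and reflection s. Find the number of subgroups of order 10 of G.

|G| = 40 and 10 | 40, so subgroups of order 10 are possible by Lagrange.
The subgroups of order 10 are: {e, r^2, r^4, r^6, r^8, r^10, r^12, r^14, r^16, r^18}; {e, r^4, r^8, r^12, r^16, r^2s, r^6s, r^10s, r^14s, r^18s}; {e, r^4, r^8, r^12, r^16, r^3s, r^7s, r^11s, r^15s, r^19s}; {e, r^4, r^8, r^12, r^16, s, r^4s, r^8s, r^12s, r^16s}; … (5 in all).
So G has 5 subgroups of order 10.

5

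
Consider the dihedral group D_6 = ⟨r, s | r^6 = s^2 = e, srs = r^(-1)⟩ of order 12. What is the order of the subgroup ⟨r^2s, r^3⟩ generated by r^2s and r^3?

|⟨r^2s⟩| = 2 and |⟨r^3⟩| = 2, so |H| is a multiple of lcm(2, 2) = 2 and divides |G| = 12.
Closing under the operation: H = {e, r^3, r^2s, r^5s}, so |H| = 4.

4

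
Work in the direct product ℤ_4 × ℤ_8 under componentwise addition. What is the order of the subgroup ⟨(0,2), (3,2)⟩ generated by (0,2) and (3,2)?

|⟨(0,2)⟩| = 4 and |⟨(3,2)⟩| = 4, so |H| is a multiple of lcm(4, 4) = 4 and divides |G| = 32.
Closing under the operation: H = {(0,0), (0,2), (0,4), (0,6), (1,0), (1,2), (1,4), (1,6), (2,0), (2,2), (2,4), (2,6), (3,0), (3,2), (3,4), (3,6)}, so |H| = 16.

16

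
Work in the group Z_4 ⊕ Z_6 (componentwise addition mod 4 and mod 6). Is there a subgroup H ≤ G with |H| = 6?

Yes

6 | 24. A subgroup of order 6 is {(0,0), (0,1), (0,2), (0,3), (0,4), (0,5)}.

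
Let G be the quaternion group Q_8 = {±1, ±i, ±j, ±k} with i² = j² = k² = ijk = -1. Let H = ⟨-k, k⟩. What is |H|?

|⟨-k⟩| = 4 and |⟨k⟩| = 4, so |H| is a multiple of lcm(4, 4) = 4 and divides |G| = 8.
Closing under the operation: H = {1, -1, k, -k}, so |H| = 4.

4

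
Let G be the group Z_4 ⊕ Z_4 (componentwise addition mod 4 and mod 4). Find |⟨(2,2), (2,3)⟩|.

|⟨(2,2)⟩| = 2 and |⟨(2,3)⟩| = 4, so |H| is a multiple of lcm(2, 4) = 4 and divides |G| = 16.
Closing under the operation: H = {(0,0), (0,1), (0,2), (0,3), (2,0), (2,1), (2,2), (2,3)}, so |H| = 8.

8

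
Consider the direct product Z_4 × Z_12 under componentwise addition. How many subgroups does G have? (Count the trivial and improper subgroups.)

|G| = 48, so by Lagrange every subgroup order divides 48. Divisors: 1, 2, 3, 4, 6, 8, 12, 16, 24, 48.
Subgroups by order — order 1: 1; order 2: 3; order 3: 1; order 4: 7; order 6: 3; order 8: 3; order 12: 7; order 16: 1; order 24: 3; order 48: 1.
Total: 1 + 3 + 1 + 7 + 3 + 3 + 7 + 1 + 3 + 1 = 30.

30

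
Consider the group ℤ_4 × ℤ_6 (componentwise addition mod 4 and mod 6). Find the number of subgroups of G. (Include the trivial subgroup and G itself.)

16

|G| = 24, so by Lagrange every subgroup order divides 24. Divisors: 1, 2, 3, 4, 6, 8, 12, 24.
Subgroups by order — order 1: 1; order 2: 3; order 3: 1; order 4: 3; order 6: 3; order 8: 1; order 12: 3; order 24: 1.
Total: 1 + 3 + 1 + 3 + 3 + 1 + 3 + 1 = 16.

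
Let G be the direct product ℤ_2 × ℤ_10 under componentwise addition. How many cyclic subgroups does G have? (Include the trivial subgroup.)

A cyclic subgroup of order d is generated by each of its φ(d) elements of order d, so the cyclic subgroups of order d number (#elements of order d)/φ(d).
Cyclic subgroups by order — order 1: 1; order 2: 3; order 5: 1; order 10: 3.
Total: 8.

8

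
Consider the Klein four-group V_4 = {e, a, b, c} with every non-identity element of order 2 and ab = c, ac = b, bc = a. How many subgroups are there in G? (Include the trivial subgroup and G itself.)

|G| = 4, so by Lagrange every subgroup order divides 4. Divisors: 1, 2, 4.
Subgroups by order — order 1: 1; order 2: 3; order 4: 1.
Total: 1 + 3 + 1 = 5.

5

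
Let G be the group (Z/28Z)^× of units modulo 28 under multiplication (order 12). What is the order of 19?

6

Compute successive powers of 19 mod 28: 19, 25, 27, 9, 3, 1; 19^6 ≡ 1 (mod 28).
So |⟨19⟩| = 6.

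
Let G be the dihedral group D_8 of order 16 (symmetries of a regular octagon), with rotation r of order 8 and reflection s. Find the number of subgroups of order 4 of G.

|G| = 16 and 4 | 16, so subgroups of order 4 are possible by Lagrange.
The subgroups of order 4 are: {e, r^2, r^4, r^6}; {e, r^4, r^2s, r^6s}; {e, r^4, r^3s, r^7s}; {e, r^4, s, r^4s}; … (5 in all).
So G has 5 subgroups of order 4.

5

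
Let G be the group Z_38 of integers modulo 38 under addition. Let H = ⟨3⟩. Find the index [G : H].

|⟨3⟩| = 38 and |G| = 38.
By Lagrange, [G : H] = |G|/|H| = 38/38 = 1.

1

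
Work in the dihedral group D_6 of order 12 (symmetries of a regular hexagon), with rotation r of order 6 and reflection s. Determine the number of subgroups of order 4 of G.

3

|G| = 12 and 4 | 12, so subgroups of order 4 are possible by Lagrange.
The subgroups of order 4 are: {e, r^3, r^2s, r^5s}; {e, r^3, s, r^3s}; {e, r^3, rs, r^4s}.
So G has 3 subgroups of order 4.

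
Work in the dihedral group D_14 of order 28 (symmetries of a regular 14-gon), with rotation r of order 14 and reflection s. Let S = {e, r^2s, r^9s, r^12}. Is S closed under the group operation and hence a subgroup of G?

r^12 ∈ S but its inverse r^2 ∉ S, so S is not a subgroup.

No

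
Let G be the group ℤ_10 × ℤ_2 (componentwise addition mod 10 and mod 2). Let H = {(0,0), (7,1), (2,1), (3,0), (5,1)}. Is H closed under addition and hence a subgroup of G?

(7,1) ∈ H but its inverse (3,1) ∉ H, so H is not a subgroup.

No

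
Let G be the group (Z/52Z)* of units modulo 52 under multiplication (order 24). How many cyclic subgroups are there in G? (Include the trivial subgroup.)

12

Each element a generates a cyclic subgroup ⟨a⟩; distinct elements may generate the same one (a cyclic group of order d has φ(d) generators).
Cyclic subgroups by order — order 1: 1; order 2: 3; order 3: 1; order 4: 2; order 6: 3; order 12: 2.
Total: 12.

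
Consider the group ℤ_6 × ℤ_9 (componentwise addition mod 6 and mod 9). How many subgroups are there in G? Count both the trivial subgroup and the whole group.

20

|G| = 54, so by Lagrange every subgroup order divides 54. Divisors: 1, 2, 3, 6, 9, 18, 27, 54.
Subgroups by order — order 1: 1; order 2: 1; order 3: 4; order 6: 4; order 9: 4; order 18: 4; order 27: 1; order 54: 1.
Total: 1 + 1 + 4 + 4 + 4 + 4 + 1 + 1 = 20.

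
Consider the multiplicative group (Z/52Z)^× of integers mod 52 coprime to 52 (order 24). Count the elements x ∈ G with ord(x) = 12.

The elements of order 12 are: 7, 11, 15, 19, 33, 37, 41, 45.
That's 8.

8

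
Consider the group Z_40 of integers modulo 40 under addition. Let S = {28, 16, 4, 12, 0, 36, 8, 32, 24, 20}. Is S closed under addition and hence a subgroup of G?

Yes

|S| = 10 divides |G| = 40, consistent with Lagrange.
S contains the identity, every element's inverse is in S, and S is closed under +: it is a subgroup.
In fact S = ⟨4⟩.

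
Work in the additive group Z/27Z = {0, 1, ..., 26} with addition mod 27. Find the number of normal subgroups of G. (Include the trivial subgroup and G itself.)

4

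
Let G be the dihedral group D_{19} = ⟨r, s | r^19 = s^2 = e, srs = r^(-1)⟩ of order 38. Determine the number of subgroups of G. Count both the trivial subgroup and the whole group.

22

|G| = 38, so by Lagrange every subgroup order divides 38. Divisors: 1, 2, 19, 38.
Subgroups by order — order 1: 1; order 2: 19; order 19: 1; order 38: 1.
Total: 1 + 19 + 1 + 1 = 22.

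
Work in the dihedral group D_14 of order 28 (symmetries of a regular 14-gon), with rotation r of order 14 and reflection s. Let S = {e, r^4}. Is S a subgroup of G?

r^4 ∈ S but its inverse r^10 ∉ S, so S is not a subgroup.

No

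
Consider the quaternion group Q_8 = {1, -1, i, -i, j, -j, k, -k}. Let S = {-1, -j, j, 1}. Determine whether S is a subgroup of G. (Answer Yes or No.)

|S| = 4 divides |G| = 8, consistent with Lagrange.
S contains the identity, every element's inverse is in S, and S is closed under ·: it is a subgroup.
In fact S = ⟨j⟩.

Yes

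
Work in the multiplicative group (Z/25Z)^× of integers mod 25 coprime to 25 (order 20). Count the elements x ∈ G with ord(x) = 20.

The elements of order 20 are: 2, 3, 8, 12, 13, 17, 22, 23.
That's 8.

8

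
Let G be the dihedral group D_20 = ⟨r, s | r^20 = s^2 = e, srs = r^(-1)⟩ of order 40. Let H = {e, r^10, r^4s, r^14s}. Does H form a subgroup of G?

|H| = 4 divides |G| = 40, consistent with Lagrange.
H contains the identity, every element's inverse is in H, and H is closed under ·: it is a subgroup.

Yes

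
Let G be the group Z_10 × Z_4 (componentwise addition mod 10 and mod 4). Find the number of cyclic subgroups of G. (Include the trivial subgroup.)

12

Each element a generates a cyclic subgroup ⟨a⟩; distinct elements may generate the same one (a cyclic group of order d has φ(d) generators).
Cyclic subgroups by order — order 1: 1; order 2: 3; order 4: 2; order 5: 1; order 10: 3; order 20: 2.
Total: 12.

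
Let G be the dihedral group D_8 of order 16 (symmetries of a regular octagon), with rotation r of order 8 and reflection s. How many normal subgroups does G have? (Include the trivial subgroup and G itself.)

7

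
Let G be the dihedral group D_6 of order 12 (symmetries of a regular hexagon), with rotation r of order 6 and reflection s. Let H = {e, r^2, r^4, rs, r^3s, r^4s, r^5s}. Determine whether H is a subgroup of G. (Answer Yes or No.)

No

|H| = 7 does not divide |G| = 12, so by Lagrange H is not a subgroup.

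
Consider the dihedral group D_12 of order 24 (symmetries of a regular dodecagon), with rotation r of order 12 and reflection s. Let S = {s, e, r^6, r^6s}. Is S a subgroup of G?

|S| = 4 divides |G| = 24, consistent with Lagrange.
S contains the identity, every element's inverse is in S, and S is closed under ·: it is a subgroup.

Yes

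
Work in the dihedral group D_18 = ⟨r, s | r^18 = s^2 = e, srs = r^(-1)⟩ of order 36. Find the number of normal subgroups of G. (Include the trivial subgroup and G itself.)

G has 45 subgroups. Checking conjugation-invariance by order — order 1: 1/1 normal; order 2: 1/19 normal; order 3: 1/1 normal; order 4: 0/9 normal; order 6: 1/7 normal; order 9: 1/1 normal; order 12: 0/3 normal; order 18: 3/3 normal; order 36: 1/1 normal.
Total normal subgroups: 9.

9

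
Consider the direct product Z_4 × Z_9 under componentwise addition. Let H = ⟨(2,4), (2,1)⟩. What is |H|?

18

|⟨(2,4)⟩| = 18 and |⟨(2,1)⟩| = 18, so |H| is a multiple of lcm(18, 18) = 18 and divides |G| = 36.
Closing under the operation: H = {(0,0), (0,1), (0,2), (0,3), (0,4), (0,5), (0,6), (0,7), (0,8), (2,0), (2,1), (2,2), (2,3), (2,4), (2,5), (2,6), (2,7), (2,8)}, so |H| = 18.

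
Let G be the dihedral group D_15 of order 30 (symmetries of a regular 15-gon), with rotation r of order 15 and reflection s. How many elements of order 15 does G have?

8

The elements of order 15 are: r, r^2, r^4, r^7, r^8, r^11, r^13, r^14.
That's 8.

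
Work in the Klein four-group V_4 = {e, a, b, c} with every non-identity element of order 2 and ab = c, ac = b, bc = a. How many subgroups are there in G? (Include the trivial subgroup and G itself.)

|G| = 4, so by Lagrange every subgroup order divides 4. Divisors: 1, 2, 4.
Subgroups by order — order 1: 1; order 2: 3; order 4: 1.
Total: 1 + 3 + 1 = 5.

5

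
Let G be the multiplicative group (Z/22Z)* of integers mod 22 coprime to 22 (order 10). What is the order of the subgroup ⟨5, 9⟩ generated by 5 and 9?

|⟨5⟩| = 5 and |⟨9⟩| = 5, so |H| is a multiple of lcm(5, 5) = 5 and divides |G| = 10.
Closing under the operation: H = {1, 3, 5, 9, 15}, so |H| = 5.

5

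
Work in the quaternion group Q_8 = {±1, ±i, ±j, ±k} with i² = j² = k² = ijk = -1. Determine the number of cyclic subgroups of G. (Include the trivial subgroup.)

5

A cyclic subgroup of order d is generated by each of its φ(d) elements of order d, so the cyclic subgroups of order d number (#elements of order d)/φ(d).
Cyclic subgroups by order — order 1: 1; order 2: 1; order 4: 3.
Total: 5.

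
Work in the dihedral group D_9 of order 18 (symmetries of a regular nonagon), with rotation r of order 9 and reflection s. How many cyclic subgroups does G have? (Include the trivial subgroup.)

A cyclic subgroup of order d is generated by each of its φ(d) elements of order d, so the cyclic subgroups of order d number (#elements of order d)/φ(d).
Cyclic subgroups by order — order 1: 1; order 2: 9; order 3: 1; order 9: 1.
Total: 12.

12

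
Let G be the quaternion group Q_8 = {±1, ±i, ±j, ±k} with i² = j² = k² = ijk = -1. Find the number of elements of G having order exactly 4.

6

The elements of order 4 are: i, -i, j, -j, k, -k.
That's 6.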